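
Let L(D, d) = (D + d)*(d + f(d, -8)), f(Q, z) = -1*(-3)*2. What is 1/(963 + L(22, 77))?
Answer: 1/9180 ≈ 0.00010893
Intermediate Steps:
f(Q, z) = 6 (f(Q, z) = 3*2 = 6)
L(D, d) = (6 + d)*(D + d) (L(D, d) = (D + d)*(d + 6) = (D + d)*(6 + d) = (6 + d)*(D + d))
1/(963 + L(22, 77)) = 1/(963 + (77² + 6*22 + 6*77 + 22*77)) = 1/(963 + (5929 + 132 + 462 + 1694)) = 1/(963 + 8217) = 1/9180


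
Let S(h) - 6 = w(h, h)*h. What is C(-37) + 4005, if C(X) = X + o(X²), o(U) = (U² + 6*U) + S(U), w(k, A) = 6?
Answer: 1894563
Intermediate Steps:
S(h) = 6 + 6*h
o(U) = 6 + U² + 12*U (o(U) = (U² + 6*U) + (6 + 6*U) = 6 + U² + 12*U)
C(X) = 6 + X + X⁴ + 12*X² (C(X) = X + (6 + (X²)² + 12*X²) = X + (6 + X⁴ + 12*X²) = 6 + X + X⁴ + 12*X²)
C(-37) + 4005 = (6 - 37 + (-37)⁴ + 12*(-37)²) + 4005 = (6 - 37 + 1874161 + 12*1369) + 4005 = (6 - 37 + 1874161 + 16428) + 4005 = 1890558 + 4005 = 1894563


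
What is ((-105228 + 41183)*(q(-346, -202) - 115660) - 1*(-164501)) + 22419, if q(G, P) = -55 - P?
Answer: 7398217005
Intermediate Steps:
((-105228 + 41183)*(q(-346, -202) - 115660) - 1*(-164501)) + 22419 = ((-105228 + 41183)*((-55 - 1*(-202)) - 115660) - 1*(-164501)) + 22419 = (-64045*((-55 + 202) - 115660) + 164501) + 22419 = (-64045*(147 - 115660) + 164501) + 22419 = (-64045*(-115513) + 164501) + 22419 = (7398030085 + 164501) + 22419 = 7398194586 + 22419 = 7398217005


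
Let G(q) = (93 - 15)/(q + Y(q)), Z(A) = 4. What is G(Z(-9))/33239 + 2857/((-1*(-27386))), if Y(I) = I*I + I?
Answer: 190105655/1820566508 ≈ 0.10442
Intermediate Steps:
Y(I) = I + I**2 (Y(I) = I**2 + I = I + I**2)
G(q) = 78/(q + q*(1 + q)) (G(q) = (93 - 15)/(q + q*(1 + q)) = 78/(q + q*(1 + q)))
G(Z(-9))/33239 + 2857/((-1*(-27386))) = (78/(4*(2 + 4)))/33239 + 2857/((-1*(-27386))) = (78*(1/4)/6)*(1/33239) + 2857/27386 = (78*(1/4)*(1/6))*(1/33239) + 2857*(1/27386) = (13/4)*(1/33239) + 2857/27386 = 13/132956 + 2857/27386 = 190105655/1820566508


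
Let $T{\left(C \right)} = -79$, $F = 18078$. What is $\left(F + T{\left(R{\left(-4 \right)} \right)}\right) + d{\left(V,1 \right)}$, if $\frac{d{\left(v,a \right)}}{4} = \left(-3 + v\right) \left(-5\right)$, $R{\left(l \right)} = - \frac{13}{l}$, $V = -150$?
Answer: $21059$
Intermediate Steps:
$d{\left(v,a \right)} = 60 - 20 v$ ($d{\left(v,a \right)} = 4 \left(-3 + v\right) \left(-5\right) = 4 \left(15 - 5 v\right) = 60 - 20 v$)
$\left(F + T{\left(R{\left(-4 \right)} \right)}\right) + d{\left(V,1 \right)} = \left(18078 - 79\right) + \left(60 - -3000\right) = 17999 + \left(60 + 3000\right) = 17999 + 3060 = 21059$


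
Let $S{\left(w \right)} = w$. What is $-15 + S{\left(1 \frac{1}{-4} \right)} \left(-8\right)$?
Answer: $-13$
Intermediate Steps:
$-15 + S{\left(1 \frac{1}{-4} \right)} \left(-8\right) = -15 + 1 \frac{1}{-4} \left(-8\right) = -15 + 1 \left(- \frac{1}{4}\right) \left(-8\right) = -15 - -2 = -15 + 2 = -13$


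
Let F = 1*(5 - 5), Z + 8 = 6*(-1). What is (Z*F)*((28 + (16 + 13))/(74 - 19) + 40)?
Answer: 0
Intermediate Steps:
Z = -14 (Z = -8 + 6*(-1) = -8 - 6 = -14)
F = 0 (F = 1*0 = 0)
(Z*F)*((28 + (16 + 13))/(74 - 19) + 40) = (-14*0)*((28 + (16 + 13))/(74 - 19) + 40) = 0*((28 + 29)/55 + 40) = 0*(57*(1/55) + 40) = 0*(57/55 + 40) = 0*(2257/55) = 0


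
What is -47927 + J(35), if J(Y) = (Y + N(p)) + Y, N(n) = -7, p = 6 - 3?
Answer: -47864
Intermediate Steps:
p = 3
J(Y) = -7 + 2*Y (J(Y) = (Y - 7) + Y = (-7 + Y) + Y = -7 + 2*Y)
-47927 + J(35) = -47927 + (-7 + 2*35) = -47927 + (-7 + 70) = -47927 + 63 = -47864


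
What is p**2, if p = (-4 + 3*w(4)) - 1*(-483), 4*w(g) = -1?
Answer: 3659569/16 ≈ 2.2872e+5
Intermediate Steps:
w(g) = -1/4 (w(g) = (1/4)*(-1) = -1/4)
p = 1913/4 (p = (-4 + 3*(-1/4)) - 1*(-483) = (-4 - 3/4) + 483 = -19/4 + 483 = 1913/4 ≈ 478.25)
p**2 = (1913/4)**2 = 3659569/16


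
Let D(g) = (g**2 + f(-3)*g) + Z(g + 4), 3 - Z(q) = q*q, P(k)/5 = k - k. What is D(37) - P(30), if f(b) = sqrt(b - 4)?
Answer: -309 + 37*I*sqrt(7) ≈ -309.0 + 97.893*I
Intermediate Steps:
P(k) = 0 (P(k) = 5*(k - k) = 5*0 = 0)
f(b) = sqrt(-4 + b)
Z(q) = 3 - q**2 (Z(q) = 3 - q*q = 3 - q**2)
D(g) = 3 + g**2 - (4 + g)**2 + I*g*sqrt(7) (D(g) = (g**2 + sqrt(-4 - 3)*g) + (3 - (g + 4)**2) = (g**2 + sqrt(-7)*g) + (3 - (4 + g)**2) = (g**2 + (I*sqrt(7))*g) + (3 - (4 + g)**2) = (g**2 + I*g*sqrt(7)) + (3 - (4 + g)**2) = 3 + g**2 - (4 + g)**2 + I*g*sqrt(7))
D(37) - P(30) = (-13 - 8*37 + I*37*sqrt(7)) - 1*0 = (-13 - 296 + 37*I*sqrt(7)) + 0 = (-309 + 37*I*sqrt(7)) + 0 = -309 + 37*I*sqrt(7)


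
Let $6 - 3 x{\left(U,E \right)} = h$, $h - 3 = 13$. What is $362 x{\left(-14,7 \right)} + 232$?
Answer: $- \frac{2924}{3} \approx -974.67$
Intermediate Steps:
$h = 16$ ($h = 3 + 13 = 16$)
$x{\left(U,E \right)} = - \frac{10}{3}$ ($x{\left(U,E \right)} = 2 - \frac{16}{3} = - \frac{10}{3}$)
$362 x{\left(-14,7 \right)} + 232 = 362 \left(- \frac{10}{3}\right) + 232 = - \frac{3620}{3} + 232 = - \frac{2924}{3}$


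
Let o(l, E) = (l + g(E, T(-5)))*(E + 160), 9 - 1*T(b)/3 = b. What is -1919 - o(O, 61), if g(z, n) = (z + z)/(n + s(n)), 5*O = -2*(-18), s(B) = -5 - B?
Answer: 9411/5 ≈ 1882.2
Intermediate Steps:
T(b) = 27 - 3*b
O = 36/5 (O = (-2*(-18))/5 = (1/5)*36 = 36/5 ≈ 7.2000)
g(z, n) = -2*z/5 (g(z, n) = (z + z)/(n + (-5 - n)) = (2*z)/(-5) = (2*z)*(-1/5) = -2*z/5)
o(l, E) = (160 + E)*(l - 2*E/5) (o(l, E) = (l - 2*E/5)*(E + 160) = (l - 2*E/5)*(160 + E) = (160 + E)*(l - 2*E/5))
-1919 - o(O, 61) = -1919 - (-64*61 + 160*(36/5) - 2/5*61**2 + 61*(36/5)) = -1919 - (-3904 + 1152 - 2/5*3721 + 2196/5) = -1919 - (-3904 + 1152 - 7442/5 + 2196/5) = -1919 - 1*(-19006/5) = -1919 + 19006/5 = 9411/5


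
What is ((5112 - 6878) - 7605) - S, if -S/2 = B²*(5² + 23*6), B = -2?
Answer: -8067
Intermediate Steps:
S = -1304 (S = -2*(-2)²*(5² + 23*6) = -8*(25 + 138) = -8*163 = -2*652 = -1304)
((5112 - 6878) - 7605) - S = ((5112 - 6878) - 7605) - 1*(-1304) = (-1766 - 7605) + 1304 = -9371 + 1304 = -8067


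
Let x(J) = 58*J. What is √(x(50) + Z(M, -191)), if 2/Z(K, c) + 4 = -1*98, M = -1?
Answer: √7542849/51 ≈ 53.851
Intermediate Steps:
Z(K, c) = -1/51 (Z(K, c) = 2/(-4 - 1*98) = 2/(-4 - 98) = 2/(-102) = 2*(-1/102) = -1/51)
√(x(50) + Z(M, -191)) = √(58*50 - 1/51) = √(2900 - 1/51) = √(147899/51) = √7542849/51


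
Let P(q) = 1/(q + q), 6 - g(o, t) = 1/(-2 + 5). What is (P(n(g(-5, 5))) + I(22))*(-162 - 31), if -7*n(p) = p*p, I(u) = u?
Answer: -2442029/578 ≈ -4225.0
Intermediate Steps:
g(o, t) = 17/3 (g(o, t) = 6 - 1/(-2 + 5) = 6 - 1/3 = 17/3)
n(p) = -p**2/7 (n(p) = -p*p/7 = -p**2/7)
P(q) = 1/(2*q)
(P(n(g(-5, 5))) + I(22))*(-162 - 31) = (1/(2*((-(17/3)**2/7))) + 22)*(-162 - 31) = (1/(2*((-1/7*289/9))) + 22)*(-193) = (1/(2*(-289/63)) + 22)*(-193) = ((1/2)*(-63/289) + 22)*(-193) = (-63/578 + 22)*(-193) = (12653/578)*(-193) = -2442029/578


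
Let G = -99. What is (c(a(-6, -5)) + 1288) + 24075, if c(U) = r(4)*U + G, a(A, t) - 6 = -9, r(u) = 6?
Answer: 25246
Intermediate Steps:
a(A, t) = -3 (a(A, t) = 6 - 9 = -3)
c(U) = -99 + 6*U (c(U) = 6*U - 99 = -99 + 6*U)
(c(a(-6, -5)) + 1288) + 24075 = ((-99 + 6*(-3)) + 1288) + 24075 = ((-99 - 18) + 1288) + 24075 = (-117 + 1288) + 24075 = 1171 + 24075 = 25246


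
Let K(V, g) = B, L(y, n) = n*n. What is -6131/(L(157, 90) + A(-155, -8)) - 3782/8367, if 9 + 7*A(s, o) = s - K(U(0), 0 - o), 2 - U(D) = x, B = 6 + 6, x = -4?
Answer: -572860307/472936308 ≈ -1.2113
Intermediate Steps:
L(y, n) = n**2
B = 12
U(D) = 6 (U(D) = 2 - 1*(-4) = 2 + 4 = 6)
K(V, g) = 12
A(s, o) = -3 + s/7 (A(s, o) = -9/7 + (s - 1*12)/7 = -9/7 + (s - 12)/7 = -9/7 + (-12 + s)/7 = -9/7 + (-12/7 + s/7) = -3 + s/7)
-6131/(L(157, 90) + A(-155, -8)) - 3782/8367 = -6131/(90**2 + (-3 + (1/7)*(-155))) - 3782/8367 = -6131/(8100 + (-3 - 155/7)) - 3782*1/8367 = -6131/(8100 - 176/7) - 3782/8367 = -6131/56524/7 - 3782/8367 = -6131*7/56524 - 3782/8367 = -42917/56524 - 3782/8367 = -572860307/472936308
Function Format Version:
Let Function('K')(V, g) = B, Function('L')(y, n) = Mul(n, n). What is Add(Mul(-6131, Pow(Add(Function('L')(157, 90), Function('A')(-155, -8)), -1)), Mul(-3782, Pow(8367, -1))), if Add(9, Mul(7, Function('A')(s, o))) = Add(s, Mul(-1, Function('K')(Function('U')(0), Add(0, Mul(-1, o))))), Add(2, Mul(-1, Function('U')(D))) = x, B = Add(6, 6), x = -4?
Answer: Rational(-572860307, 472936308) ≈ -1.2113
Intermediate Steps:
Function('L')(y, n) = Pow(n, 2)
B = 12
Function('U')(D) = 6 (Function('U')(D) = Add(2, Mul(-1, -4)) = Add(2, 4) = 6)
Function('K')(V, g) = 12
Function('A')(s, o) = Add(-3, Mul(Rational(1, 7), s)) (Function('A')(s, o) = Add(Rational(-9, 7), Mul(Rational(1, 7), Add(s, Mul(-1, 12)))) = Add(Rational(-9, 7), Mul(Rational(1, 7), Add(s, -12))) = Add(Rational(-9, 7), Mul(Rational(1, 7), Add(-12, s))) = Add(Rational(-9, 7), Add(Rational(-12, 7), Mul(Rational(1, 7), s))) = Add(-3, Mul(Rational(1, 7), s)))
Add(Mul(-6131, Pow(Add(Function('L')(157, 90), Function('A')(-155, -8)), -1)), Mul(-3782, Pow(8367, -1))) = Add(Mul(-6131, Pow(Add(Pow(90, 2), Add(-3, Mul(Rational(1, 7), -155))), -1)), Mul(-3782, Pow(8367, -1))) = Add(Mul(-6131, Pow(Add(8100, Add(-3, Rational(-155, 7))), -1)), Mul(-3782, Rational(1, 8367))) = Add(Mul(-6131, Pow(Add(8100, Rational(-176, 7)), -1)), Rational(-3782, 8367)) = Add(Mul(-6131, Pow(Rational(56524, 7), -1)), Rational(-3782, 8367)) = Add(Mul(-6131, Rational(7, 56524)), Rational(-3782, 8367)) = Add(Rational(-42917, 56524), Rational(-3782, 8367)) = Rational(-572860307, 472936308)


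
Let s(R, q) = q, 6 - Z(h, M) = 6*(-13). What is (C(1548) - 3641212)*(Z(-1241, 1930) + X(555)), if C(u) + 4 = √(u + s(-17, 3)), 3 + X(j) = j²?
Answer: -1121880496896 + 308106*√1551 ≈ -1.1219e+12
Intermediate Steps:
Z(h, M) = 84 (Z(h, M) = 6 - 6*(-13) = 6 - 1*(-78) = 6 + 78 = 84)
X(j) = -3 + j²
C(u) = -4 + √(3 + u) (C(u) = -4 + √(u + 3) = -4 + √(3 + u))
(C(1548) - 3641212)*(Z(-1241, 1930) + X(555)) = ((-4 + √(3 + 1548)) - 3641212)*(84 + (-3 + 555²)) = ((-4 + √1551) - 3641212)*(84 + (-3 + 308025)) = (-3641216 + √1551)*(84 + 308022) = (-3641216 + √1551)*308106 = -1121880496896 + 308106*√1551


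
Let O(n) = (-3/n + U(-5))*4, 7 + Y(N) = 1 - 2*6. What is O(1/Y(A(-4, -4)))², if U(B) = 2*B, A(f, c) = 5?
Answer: 30976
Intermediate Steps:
Y(N) = -18 (Y(N) = -7 + (1 - 2*6) = -7 + (1 - 12) = -7 - 11 = -18)
O(n) = -40 - 12/n (O(n) = (-3/n + 2*(-5))*4 = (-3/n - 10)*4 = (-10 - 3/n)*4 = -40 - 12/n)
O(1/Y(A(-4, -4)))² = (-40 - 12/(1/(-18)))² = (-40 - 12/(-1/18))² = (-40 - 12*(-18))² = (-40 + 216)² = 176² = 30976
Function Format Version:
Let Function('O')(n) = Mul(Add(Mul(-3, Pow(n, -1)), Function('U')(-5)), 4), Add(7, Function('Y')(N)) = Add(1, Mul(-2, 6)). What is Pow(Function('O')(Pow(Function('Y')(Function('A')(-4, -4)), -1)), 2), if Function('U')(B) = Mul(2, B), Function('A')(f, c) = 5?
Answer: 30976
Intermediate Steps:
Function('Y')(N) = -18 (Function('Y')(N) = Add(-7, Add(1, Mul(-2, 6))) = Add(-7, Add(1, -12)) = Add(-7, -11) = -18)
Function('O')(n) = Add(-40, Mul(-12, Pow(n, -1))) (Function('O')(n) = Mul(Add(Mul(-3, Pow(n, -1)), Mul(2, -5)), 4) = Mul(Add(Mul(-3, Pow(n, -1)), -10), 4) = Mul(Add(-10, Mul(-3, Pow(n, -1))), 4) = Add(-40, Mul(-12, Pow(n, -1))))
Pow(Function('O')(Pow(Function('Y')(Function('A')(-4, -4)), -1)), 2) = Pow(Add(-40, Mul(-12, Pow(Pow(-18, -1), -1))), 2) = Pow(Add(-40, Mul(-12, Pow(Rational(-1, 18), -1))), 2) = Pow(Add(-40, Mul(-12, -18)), 2) = Pow(Add(-40, 216), 2) = Pow(176, 2) = 30976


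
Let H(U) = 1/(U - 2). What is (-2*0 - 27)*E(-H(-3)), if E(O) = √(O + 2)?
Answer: -27*√55/5 ≈ -40.047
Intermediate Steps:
H(U) = 1/(-2 + U)
E(O) = √(2 + O)
(-2*0 - 27)*E(-H(-3)) = (-2*0 - 27)*√(2 - 1/(-2 - 3)) = (0 - 27)*√(2 - 1/(-5)) = -27*√(2 - 1*(-⅕)) = -27*√(2 + ⅕) = -27*√55/5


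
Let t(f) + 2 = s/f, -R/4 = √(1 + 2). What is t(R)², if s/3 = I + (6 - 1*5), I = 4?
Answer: 139/16 + 5*√3 ≈ 17.348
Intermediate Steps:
R = -4*√3 (R = -4*√(1 + 2) = -4*√3 ≈ -6.9282)
s = 15 (s = 3*(4 + (6 - 1*5)) = 3*(4 + (6 - 5)) = 3*(4 + 1) = 3*5 = 15)
t(f) = -2 + 15/f
t(R)² = (-2 + 15/((-4*√3)))² = (-2 + 15*(-√3/12))² = (-2 - 5*√3/4)²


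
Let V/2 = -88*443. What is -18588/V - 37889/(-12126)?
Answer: 397440955/118179996 ≈ 3.3630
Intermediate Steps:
V = -77968 (V = 2*(-88*443) = 2*(-38984) = -77968)
-18588/V - 37889/(-12126) = -18588/(-77968) - 37889/(-12126) = -18588*(-1/77968) - 37889*(-1/12126) = 4647/19492 + 37889/12126 = 397440955/118179996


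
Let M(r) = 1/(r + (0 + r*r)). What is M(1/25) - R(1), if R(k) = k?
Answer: 599/26 ≈ 23.038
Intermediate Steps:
M(r) = 1/(r + r²) (M(r) = 1/(r + (0 + r²)) = 1/(r + r²))
M(1/25) - R(1) = 1/((1/25)*(1 + 1/25)) - 1*1 = 1/((1/25)*(1 + 1/25)) - 1 = 25/(26/25) - 1 = 25*(25/26) - 1 = 625/26 - 1 = 599/26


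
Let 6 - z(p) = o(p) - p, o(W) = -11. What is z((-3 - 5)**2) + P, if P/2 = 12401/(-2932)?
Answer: 106345/1466 ≈ 72.541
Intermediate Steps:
P = -12401/1466 (P = 2*(12401/(-2932)) = 2*(12401*(-1/2932)) = 2*(-12401/2932) = -12401/1466 ≈ -8.4591)
z(p) = 17 + p (z(p) = 6 - (-11 - p) = 6 + (11 + p) = 17 + p)
z((-3 - 5)**2) + P = (17 + (-3 - 5)**2) - 12401/1466 = (17 + (-8)**2) - 12401/1466 = (17 + 64) - 12401/1466 = 81 - 12401/1466 = 106345/1466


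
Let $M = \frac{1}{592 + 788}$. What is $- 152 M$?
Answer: $- \frac{38}{345} \approx -0.11014$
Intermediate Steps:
$M = \frac{1}{1380} \approx 0.00072464$
$- 152 M = \left(-152\right) \frac{1}{1380} = - \frac{38}{345}$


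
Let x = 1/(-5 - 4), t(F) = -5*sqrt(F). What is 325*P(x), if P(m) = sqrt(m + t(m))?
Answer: 325*sqrt(-1 - 15*I)/3 ≈ 286.96 - 306.73*I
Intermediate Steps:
x = -1/9 (x = 1/(-9) = -1/9 ≈ -0.11111)
P(m) = sqrt(m - 5*sqrt(m))
325*P(x) = 325*sqrt(-1/9 - 5*I/3)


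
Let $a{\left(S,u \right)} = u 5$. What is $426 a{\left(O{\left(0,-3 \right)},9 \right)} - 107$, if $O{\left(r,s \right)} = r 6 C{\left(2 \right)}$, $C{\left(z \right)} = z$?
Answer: $19063$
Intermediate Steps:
$O{\left(r,s \right)} = 12 r$ ($O{\left(r,s \right)} = r 6 \cdot 2 = 6 r 2 = 12 r$)
$a{\left(S,u \right)} = 5 u$
$426 a{\left(O{\left(0,-3 \right)},9 \right)} - 107 = 426 \cdot 5 \cdot 9 - 107 = 426 \cdot 45 - 107 = 19170 - 107 = 19063$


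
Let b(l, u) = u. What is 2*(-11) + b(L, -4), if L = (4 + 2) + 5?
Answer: -26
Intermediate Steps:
L = 11 (L = 6 + 5 = 11)
2*(-11) + b(L, -4) = 2*(-11) - 4 = -22 - 4 = -26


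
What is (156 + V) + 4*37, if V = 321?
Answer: 625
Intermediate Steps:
(156 + V) + 4*37 = (156 + 321) + 4*37 = 477 + 148 = 625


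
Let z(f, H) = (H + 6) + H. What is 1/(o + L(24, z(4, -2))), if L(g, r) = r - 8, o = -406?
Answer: -1/412 ≈ -0.0024272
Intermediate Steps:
z(f, H) = 6 + 2*H (z(f, H) = (6 + H) + H = 6 + 2*H)
L(g, r) = -8 + r
1/(o + L(24, z(4, -2))) = 1/(-406 + (-8 + (6 + 2*(-2)))) = 1/(-406 + (-8 + (6 - 4))) = 1/(-406 + (-8 + 2)) = 1/(-406 - 6) = 1/(-412) = -1/412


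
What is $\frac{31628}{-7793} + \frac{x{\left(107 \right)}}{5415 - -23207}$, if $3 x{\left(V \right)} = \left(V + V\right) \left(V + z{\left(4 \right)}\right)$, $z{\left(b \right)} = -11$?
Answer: $- \frac{425945076}{111525623} \approx -3.8193$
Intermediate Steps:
$x{\left(V \right)} = \frac{2 V \left(-11 + V\right)}{3}$ ($x{\left(V \right)} = \frac{\left(V + V\right) \left(V - 11\right)}{3} = \frac{2 V \left(-11 + V\right)}{3}$)
$\frac{31628}{-7793} + \frac{x{\left(107 \right)}}{5415 - -23207} = \frac{31628}{-7793} + \frac{\frac{2}{3} \cdot 107 \left(-11 + 107\right)}{5415 - -23207} = 31628 \left(- \frac{1}{7793}\right) + \frac{\frac{2}{3} \cdot 107 \cdot 96}{5415 + 23207} = - \frac{31628}{7793} + \frac{6848}{28622} = - \frac{31628}{7793} + 6848 \cdot \frac{1}{28622} = - \frac{31628}{7793} + \frac{3424}{14311} = - \frac{425945076}{111525623}$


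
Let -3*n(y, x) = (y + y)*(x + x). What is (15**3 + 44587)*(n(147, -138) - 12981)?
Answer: 674681454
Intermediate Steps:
n(y, x) = -4*x*y/3 (n(y, x) = -(y + y)*(x + x)/3 = -2*y*2*x/3 = -4*x*y/3)
(15**3 + 44587)*(n(147, -138) - 12981) = (15**3 + 44587)*(-4/3*(-138)*147 - 12981) = (3375 + 44587)*(27048 - 12981) = 47962*14067 = 674681454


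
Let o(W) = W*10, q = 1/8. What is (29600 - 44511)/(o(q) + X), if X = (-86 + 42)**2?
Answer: -59644/7749 ≈ -7.6970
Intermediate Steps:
q = 1/8 ≈ 0.12500
o(W) = 10*W
X = 1936 (X = (-44)**2 = 1936)
(29600 - 44511)/(o(q) + X) = (29600 - 44511)/(10*(1/8) + 1936) = -14911/(5/4 + 1936) = -14911/7749/4 = -14911*4/7749 = -59644/7749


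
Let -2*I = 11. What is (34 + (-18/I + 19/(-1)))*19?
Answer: 3819/11 ≈ 347.18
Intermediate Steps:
I = -11/2 (I = -½*11 = -11/2 ≈ -5.5000)
(34 + (-18/I + 19/(-1)))*19 = (34 + (-18/(-11/2) + 19/(-1)))*19 = (34 + (-18*(-2/11) + 19*(-1)))*19 = (34 + (36/11 - 19))*19 = (34 - 173/11)*19 = (201/11)*19 = 3819/11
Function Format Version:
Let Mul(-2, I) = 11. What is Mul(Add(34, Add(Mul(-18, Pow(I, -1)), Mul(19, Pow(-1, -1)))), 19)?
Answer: Rational(3819, 11) ≈ 347.18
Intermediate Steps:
I = Rational(-11, 2) (I = Mul(Rational(-1, 2), 11) = Rational(-11, 2) ≈ -5.5000)
Mul(Add(34, Add(Mul(-18, Pow(I, -1)), Mul(19, Pow(-1, -1)))), 19) = Mul(Add(34, Add(Mul(-18, Pow(Rational(-11, 2), -1)), Mul(19, Pow(-1, -1)))), 19) = Mul(Add(34, Add(Mul(-18, Rational(-2, 11)), Mul(19, -1))), 19) = Mul(Add(34, Add(Rational(36, 11), -19)), 19) = Mul(Add(34, Rational(-173, 11)), 19) = Mul(Rational(201, 11), 19) = Rational(3819, 11)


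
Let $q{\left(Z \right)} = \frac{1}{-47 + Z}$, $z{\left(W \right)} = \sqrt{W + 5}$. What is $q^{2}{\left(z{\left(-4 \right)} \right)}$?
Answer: $\frac{1}{2116} \approx 0.00047259$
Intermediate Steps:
$z{\left(W \right)} = \sqrt{5 + W}$
$q^{2}{\left(z{\left(-4 \right)} \right)} = \left(\frac{1}{-47 + \sqrt{5 - 4}}\right)^{2} = \left(\frac{1}{-47 + \sqrt{1}}\right)^{2} = \left(\frac{1}{-47 + 1}\right)^{2} = \left(\frac{1}{-46}\right)^{2} = \left(- \frac{1}{46}\right)^{2} = \frac{1}{2116}$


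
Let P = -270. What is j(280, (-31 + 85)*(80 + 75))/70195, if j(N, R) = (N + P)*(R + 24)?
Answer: 16788/14039 ≈ 1.1958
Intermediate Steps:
j(N, R) = (-270 + N)*(24 + R) (j(N, R) = (N - 270)*(R + 24) = (-270 + N)*(24 + R))
j(280, (-31 + 85)*(80 + 75))/70195 = (-6480 - 270*(-31 + 85)*(80 + 75) + 24*280 + 280*((-31 + 85)*(80 + 75)))/70195 = (-6480 - 14580*155 + 6720 + 280*(54*155))*(1/70195) = (-6480 - 270*8370 + 6720 + 280*8370)*(1/70195) = (-6480 - 2259900 + 6720 + 2343600)*(1/70195) = 83940*(1/70195) = 16788/14039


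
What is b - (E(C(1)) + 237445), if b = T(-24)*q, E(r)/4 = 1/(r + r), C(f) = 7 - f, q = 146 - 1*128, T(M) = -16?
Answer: -713200/3 ≈ -2.3773e+5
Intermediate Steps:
q = 18 (q = 146 - 128 = 18)
E(r) = 2/r (E(r) = 4/(r + r) = 4/((2*r)) = 4*(1/(2*r)) = 2/r)
b = -288 (b = -16*18 = -288)
b - (E(C(1)) + 237445) = -288 - (2/(7 - 1*1) + 237445) = -288 - (2/(7 - 1) + 237445) = -288 - (2/6 + 237445) = -288 - (2*(1/6) + 237445) = -288 - (1/3 + 237445) = -288 - 1*712336/3 = -288 - 712336/3 = -713200/3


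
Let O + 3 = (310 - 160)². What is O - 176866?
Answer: -154369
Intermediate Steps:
O = 22497 (O = -3 + (310 - 160)² = -3 + 150² = -3 + 22500 = 22497)
O - 176866 = 22497 - 176866 = -154369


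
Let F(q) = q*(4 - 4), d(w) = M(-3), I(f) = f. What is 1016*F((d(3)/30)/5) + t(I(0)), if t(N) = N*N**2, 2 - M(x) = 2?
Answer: 0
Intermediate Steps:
M(x) = 0 (M(x) = 2 - 1*2 = 2 - 2 = 0)
d(w) = 0
F(q) = 0 (F(q) = q*0 = 0)
t(N) = N**3
1016*F((d(3)/30)/5) + t(I(0)) = 1016*0 + 0**3 = 0 + 0 = 0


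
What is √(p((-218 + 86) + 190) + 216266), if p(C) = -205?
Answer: √216061 ≈ 464.82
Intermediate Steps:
√(p((-218 + 86) + 190) + 216266) = √(-205 + 216266) = √216061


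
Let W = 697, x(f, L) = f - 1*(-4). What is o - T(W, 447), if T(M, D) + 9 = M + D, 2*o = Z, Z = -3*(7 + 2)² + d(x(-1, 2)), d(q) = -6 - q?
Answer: -1261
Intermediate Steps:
x(f, L) = 4 + f (x(f, L) = f + 4 = 4 + f)
Z = -252 (Z = -3*(7 + 2)² + (-6 - (4 - 1)) = -3*9² + (-6 - 1*3) = -3*81 + (-6 - 3) = -243 - 9 = -252)
o = -126 (o = (½)*(-252) = -126)
T(M, D) = -9 + D + M (T(M, D) = -9 + (M + D) = -9 + (D + M) = -9 + D + M)
o - T(W, 447) = -126 - (-9 + 447 + 697) = -126 - 1*1135 = -126 - 1135 = -1261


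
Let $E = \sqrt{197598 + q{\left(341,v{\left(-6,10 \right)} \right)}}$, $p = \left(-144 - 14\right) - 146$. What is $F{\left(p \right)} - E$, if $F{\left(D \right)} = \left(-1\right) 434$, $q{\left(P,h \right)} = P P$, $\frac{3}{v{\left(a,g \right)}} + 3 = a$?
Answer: $-434 - \sqrt{313879} \approx -994.25$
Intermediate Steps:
$p = -304$ ($p = -158 - 146 = -304$)
$v{\left(a,g \right)} = \frac{3}{-3 + a}$
$q{\left(P,h \right)} = P^{2}$
$F{\left(D \right)} = -434$
$E = \sqrt{313879}$ ($E = \sqrt{197598 + 341^{2}} = \sqrt{197598 + 116281} = \sqrt{313879} \approx 560.25$)
$F{\left(p \right)} - E = -434 - \sqrt{313879}$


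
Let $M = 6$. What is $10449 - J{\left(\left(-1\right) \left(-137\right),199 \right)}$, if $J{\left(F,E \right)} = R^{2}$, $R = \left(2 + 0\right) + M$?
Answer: $10385$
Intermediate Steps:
$R = 8$ ($R = \left(2 + 0\right) + 6 = 2 + 6 = 8$)
$J{\left(F,E \right)} = 64$ ($J{\left(F,E \right)} = 8^{2} = 64$)
$10449 - J{\left(\left(-1\right) \left(-137\right),199 \right)} = 10449 - 64 = 10385$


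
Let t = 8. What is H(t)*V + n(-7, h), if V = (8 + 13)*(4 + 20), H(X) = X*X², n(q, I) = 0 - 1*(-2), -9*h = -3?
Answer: 258050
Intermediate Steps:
h = ⅓ (h = -⅑*(-3) = ⅓ ≈ 0.33333)
n(q, I) = 2 (n(q, I) = 0 + 2 = 2)
H(X) = X³
V = 504 (V = 21*24 = 504)
H(t)*V + n(-7, h) = 8³*504 + 2 = 512*504 + 2 = 258048 + 2 = 258050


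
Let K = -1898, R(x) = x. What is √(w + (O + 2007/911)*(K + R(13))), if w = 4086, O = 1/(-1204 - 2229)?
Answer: I*√647939596641866/3127463 ≈ 8.1391*I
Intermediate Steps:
O = -1/3433 (O = 1/(-3433) = -1/3433 ≈ -0.00029129)
√(w + (O + 2007/911)*(K + R(13))) = √(4086 + (-1/3433 + 2007/911)*(-1898 + 13)) = √(4086 + (-1/3433 + 2007*(1/911))*(-1885)) = √(4086 + (-1/3433 + 2007/911)*(-1885)) = √(4086 + (6889120/3127463)*(-1885)) = √(4086 - 12985991200/3127463) = √(-207177382/3127463) = I*√647939596641866/3127463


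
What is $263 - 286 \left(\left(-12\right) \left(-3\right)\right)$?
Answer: $-10033$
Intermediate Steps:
$263 - 286 \left(\left(-12\right) \left(-3\right)\right) = 263 - 10296 = -10033$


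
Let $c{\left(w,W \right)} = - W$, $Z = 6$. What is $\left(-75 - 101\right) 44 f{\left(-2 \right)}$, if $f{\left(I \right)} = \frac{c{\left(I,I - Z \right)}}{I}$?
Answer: $30976$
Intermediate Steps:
$f{\left(I \right)} = \frac{6 - I}{I}$ ($f{\left(I \right)} = \frac{\left(-1\right) \left(I - 6\right)}{I} = \frac{\left(-1\right) \left(-6 + I\right)}{I} = \frac{6 - I}{I}$)
$\left(-75 - 101\right) 44 f{\left(-2 \right)} = \left(-75 - 101\right) 44 \frac{6 - -2}{-2} = \left(-75 - 101\right) 44 \left(- \frac{6 + 2}{2}\right) = \left(-176\right) 44 \left(\left(- \frac{1}{2}\right) 8\right) = \left(-7744\right) \left(-4\right) = 30976$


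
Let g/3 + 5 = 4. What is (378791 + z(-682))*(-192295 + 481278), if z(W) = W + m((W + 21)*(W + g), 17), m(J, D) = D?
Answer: 109271985858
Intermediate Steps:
g = -3 (g = -15 + 3*4 = -15 + 12 = -3)
z(W) = 17 + W (z(W) = W + 17 = 17 + W)
(378791 + z(-682))*(-192295 + 481278) = (378791 + (17 - 682))*(-192295 + 481278) = (378791 - 665)*288983 = 378126*288983 = 109271985858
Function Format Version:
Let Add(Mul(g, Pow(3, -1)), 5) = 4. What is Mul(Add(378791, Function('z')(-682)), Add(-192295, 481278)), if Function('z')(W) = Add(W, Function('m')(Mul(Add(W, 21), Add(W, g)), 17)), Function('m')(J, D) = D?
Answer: 109271985858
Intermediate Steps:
g = -3 (g = Add(-15, Mul(3, 4)) = Add(-15, 12) = -3)
Function('z')(W) = Add(17, W) (Function('z')(W) = Add(W, 17) = Add(17, W))
Mul(Add(378791, Function('z')(-682)), Add(-192295, 481278)) = Mul(Add(378791, Add(17, -682)), Add(-192295, 481278)) = Mul(Add(378791, -665), 288983) = Mul(378126, 288983) = 109271985858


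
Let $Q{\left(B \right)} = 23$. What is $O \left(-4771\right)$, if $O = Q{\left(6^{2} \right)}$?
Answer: $-109733$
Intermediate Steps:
$O = 23$
$O \left(-4771\right) = 23 \left(-4771\right) = -109733$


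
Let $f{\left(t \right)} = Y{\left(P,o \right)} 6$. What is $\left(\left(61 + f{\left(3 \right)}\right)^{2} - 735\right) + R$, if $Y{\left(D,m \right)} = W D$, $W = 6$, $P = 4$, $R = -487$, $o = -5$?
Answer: $40803$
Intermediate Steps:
$Y{\left(D,m \right)} = 6 D$
$f{\left(t \right)} = 144$ ($f{\left(t \right)} = 6 \cdot 4 \cdot 6 = 24 \cdot 6 = 144$)
$\left(\left(61 + f{\left(3 \right)}\right)^{2} - 735\right) + R = \left(\left(61 + 144\right)^{2} - 735\right) - 487 = \left(205^{2} - 735\right) - 487 = \left(42025 - 735\right) - 487 = 41290 - 487 = 40803$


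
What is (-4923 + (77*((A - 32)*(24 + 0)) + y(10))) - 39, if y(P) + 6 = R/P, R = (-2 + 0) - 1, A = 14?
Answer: -382323/10 ≈ -38232.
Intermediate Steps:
R = -3 (R = -2 - 1 = -3)
y(P) = -6 - 3/P
(-4923 + (77*((A - 32)*(24 + 0)) + y(10))) - 39 = (-4923 + (77*((14 - 32)*(24 + 0)) + (-6 - 3/10))) - 39 = (-4923 + (77*(-18*24) + (-6 - 3*1/10))) - 39 = (-4923 + (77*(-432) + (-6 - 3/10))) - 39 = (-4923 + (-33264 - 63/10)) - 39 = (-4923 - 332703/10) - 39 = -381933/10 - 39 = -382323/10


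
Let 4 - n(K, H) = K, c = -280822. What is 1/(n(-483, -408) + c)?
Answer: -1/280335 ≈ -3.5672e-6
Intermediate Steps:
n(K, H) = 4 - K
1/(n(-483, -408) + c) = 1/((4 - 1*(-483)) - 280822) = 1/((4 + 483) - 280822) = 1/(487 - 280822) = 1/(-280335) = -1/280335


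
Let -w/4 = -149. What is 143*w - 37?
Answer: 85191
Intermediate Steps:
w = 596 (w = -4*(-149) = 596)
143*w - 37 = 143*596 - 37 = 85228 - 37 = 85191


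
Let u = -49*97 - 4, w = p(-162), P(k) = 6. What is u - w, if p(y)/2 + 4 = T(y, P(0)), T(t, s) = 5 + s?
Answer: -4771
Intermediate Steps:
p(y) = 14 (p(y) = -8 + 2*(5 + 6) = -8 + 2*11 = -8 + 22 = 14)
w = 14
u = -4757 (u = -4753 - 4 = -4757)
u - w = -4757 - 1*14 = -4757 - 14 = -4771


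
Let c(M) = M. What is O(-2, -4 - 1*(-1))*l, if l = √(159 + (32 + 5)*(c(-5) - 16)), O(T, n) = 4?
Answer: 4*I*√618 ≈ 99.438*I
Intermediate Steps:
l = I*√618 (l = √(159 + (32 + 5)*(-5 - 16)) = √(159 + 37*(-21)) = √(159 - 777) = √(-618) = I*√618 ≈ 24.86*I)
O(-2, -4 - 1*(-1))*l = 4*(I*√618) = 4*I*√618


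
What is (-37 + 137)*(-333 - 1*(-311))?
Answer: -2200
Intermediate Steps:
(-37 + 137)*(-333 - 1*(-311)) = 100*(-333 + 311) = 100*(-22) = -2200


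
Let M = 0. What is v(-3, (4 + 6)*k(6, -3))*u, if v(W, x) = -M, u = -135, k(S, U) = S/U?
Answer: 0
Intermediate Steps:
v(W, x) = 0 (v(W, x) = -1*0 = 0)
v(-3, (4 + 6)*k(6, -3))*u = 0*(-135) = 0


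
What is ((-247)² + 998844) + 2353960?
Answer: 3413813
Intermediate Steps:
((-247)² + 998844) + 2353960 = (61009 + 998844) + 2353960 = 1059853 + 2353960 = 3413813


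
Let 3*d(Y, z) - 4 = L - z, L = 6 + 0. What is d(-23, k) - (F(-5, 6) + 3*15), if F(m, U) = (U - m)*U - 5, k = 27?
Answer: -335/3 ≈ -111.67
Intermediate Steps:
L = 6
d(Y, z) = 10/3 - z/3 (d(Y, z) = 4/3 + (6 - z)/3 = 4/3 + (2 - z/3) = 10/3 - z/3)
F(m, U) = -5 + U*(U - m) (F(m, U) = U*(U - m) - 5 = -5 + U*(U - m))
d(-23, k) - (F(-5, 6) + 3*15) = (10/3 - 1/3*27) - ((-5 + 6**2 - 1*6*(-5)) + 3*15) = (10/3 - 9) - ((-5 + 36 + 30) + 45) = -17/3 - (61 + 45) = -17/3 - 1*106 = -17/3 - 106 = -335/3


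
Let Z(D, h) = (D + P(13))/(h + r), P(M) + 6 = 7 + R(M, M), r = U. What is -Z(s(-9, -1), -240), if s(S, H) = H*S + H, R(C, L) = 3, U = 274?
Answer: -6/17 ≈ -0.35294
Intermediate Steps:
r = 274
P(M) = 4 (P(M) = -6 + (7 + 3) = -6 + 10 = 4)
s(S, H) = H + H*S
Z(D, h) = (4 + D)/(274 + h) (Z(D, h) = (D + 4)/(h + 274) = (4 + D)/(274 + h))
-Z(s(-9, -1), -240) = -(4 - (1 - 9))/(274 - 240) = -(4 - 1*(-8))/34 = -(4 + 8)/34 = -12/34 = -1*6/17 = -6/17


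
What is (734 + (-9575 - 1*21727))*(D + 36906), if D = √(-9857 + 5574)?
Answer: -1128142608 - 30568*I*√4283 ≈ -1.1281e+9 - 2.0005e+6*I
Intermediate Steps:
D = I*√4283 (D = √(-4283) = I*√4283 ≈ 65.445*I)
(734 + (-9575 - 1*21727))*(D + 36906) = (734 + (-9575 - 1*21727))*(I*√4283 + 36906) = (734 + (-9575 - 21727))*(36906 + I*√4283) = (734 - 31302)*(36906 + I*√4283) = -30568*(36906 + I*√4283) = -1128142608 - 30568*I*√4283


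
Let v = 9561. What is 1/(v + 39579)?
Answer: 1/49140 ≈ 2.0350e-5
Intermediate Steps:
1/(v + 39579) = 1/(9561 + 39579) = 1/49140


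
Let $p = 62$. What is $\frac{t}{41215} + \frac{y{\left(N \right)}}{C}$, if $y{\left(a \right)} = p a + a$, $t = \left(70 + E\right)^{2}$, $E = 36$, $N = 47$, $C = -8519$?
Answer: $- \frac{3759733}{50158655} \approx -0.074957$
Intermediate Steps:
$t = 11236$ ($t = \left(70 + 36\right)^{2} = 106^{2} = 11236$)
$y{\left(a \right)} = 63 a$ ($y{\left(a \right)} = 62 a + a = 63 a$)
$\frac{t}{41215} + \frac{y{\left(N \right)}}{C} = \frac{11236}{41215} + \frac{63 \cdot 47}{-8519} = 11236 \cdot \frac{1}{41215} + 2961 \left(- \frac{1}{8519}\right) = \frac{11236}{41215} - \frac{423}{1217} = - \frac{3759733}{50158655}$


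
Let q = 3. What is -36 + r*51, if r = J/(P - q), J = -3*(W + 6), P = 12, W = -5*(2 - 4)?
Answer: -308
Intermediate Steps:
W = 10 (W = -5*(-2) = 10)
J = -48 (J = -3*(10 + 6) = -3*16 = -48)
r = -16/3 (r = -48/(12 - 1*3) = -48/(12 - 3) = -48/9 = -48*1/9 = -16/3 ≈ -5.3333)
-36 + r*51 = -36 - 16/3*51 = -36 - 272 = -308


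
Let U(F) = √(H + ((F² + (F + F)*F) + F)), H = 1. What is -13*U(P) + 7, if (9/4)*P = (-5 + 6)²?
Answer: 7 - 13*√165/9 ≈ -11.554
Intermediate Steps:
P = 4/9 (P = 4*(-5 + 6)²/9 = (4/9)*1² = (4/9)*1 = 4/9 ≈ 0.44444)
U(F) = √(1 + F + 3*F²) (U(F) = √(1 + ((F² + (F + F)*F) + F)) = √(1 + ((F² + (2*F)*F) + F)) = √(1 + ((F² + 2*F²) + F)) = √(1 + (3*F² + F)) = √(1 + (F + 3*F²)) = √(1 + F + 3*F²))
-13*U(P) + 7 = -13*√(1 + 4/9 + 3*(4/9)²) + 7 = -13*√(1 + 4/9 + 3*(16/81)) + 7 = -13*√(1 + 4/9 + 16/27) + 7 = -13*√165/9 + 7 = 7 - 13*√165/9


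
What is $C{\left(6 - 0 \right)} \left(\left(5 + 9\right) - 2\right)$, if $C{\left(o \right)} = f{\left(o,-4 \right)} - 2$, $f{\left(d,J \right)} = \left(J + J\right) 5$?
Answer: $-504$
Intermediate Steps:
$f{\left(d,J \right)} = 10 J$ ($f{\left(d,J \right)} = 2 J 5 = 10 J$)
$C{\left(o \right)} = -42$ ($C{\left(o \right)} = 10 \left(-4\right) - 2 = -40 - 2 = -42$)
$C{\left(6 - 0 \right)} \left(\left(5 + 9\right) - 2\right) = - 42 \left(\left(5 + 9\right) - 2\right) = - 42 \left(14 - 2\right) = \left(-42\right) 12 = -504$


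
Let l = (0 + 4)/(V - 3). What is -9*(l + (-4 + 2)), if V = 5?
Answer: 0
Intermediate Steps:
l = 2 (l = (0 + 4)/(5 - 3) = 4/2 = 4*(½) = 2)
-9*(l + (-4 + 2)) = -9*(2 + (-4 + 2)) = -9*(2 - 2) = -9*0 = 0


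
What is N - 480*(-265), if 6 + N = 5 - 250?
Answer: 126949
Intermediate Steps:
N = -251 (N = -6 + (5 - 250) = -6 - 245 = -251)
N - 480*(-265) = -251 - 480*(-265) = -251 + 127200 = 126949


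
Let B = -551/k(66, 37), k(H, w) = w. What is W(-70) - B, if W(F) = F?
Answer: -2039/37 ≈ -55.108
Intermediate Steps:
B = -551/37 ≈ -14.892
W(-70) - B = -70 - 1*(-551/37) = -70 + 551/37 = -2039/37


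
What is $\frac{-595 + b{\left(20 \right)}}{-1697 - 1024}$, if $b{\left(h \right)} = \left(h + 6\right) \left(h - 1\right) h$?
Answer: $- \frac{3095}{907} \approx -3.4123$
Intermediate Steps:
$b{\left(h \right)} = h \left(-1 + h\right) \left(6 + h\right)$ ($b{\left(h \right)} = \left(6 + h\right) \left(-1 + h\right) h = \left(-1 + h\right) \left(6 + h\right) h = h \left(-1 + h\right) \left(6 + h\right)$)
$\frac{-595 + b{\left(20 \right)}}{-1697 - 1024} = \frac{-595 + 20 \left(-6 + 20^{2} + 5 \cdot 20\right)}{-1697 - 1024} = \frac{-595 + 20 \left(-6 + 400 + 100\right)}{-2721} = \left(-595 + 20 \cdot 494\right) \left(- \frac{1}{2721}\right) = \left(-595 + 9880\right) \left(- \frac{1}{2721}\right) = 9285 \left(- \frac{1}{2721}\right) = - \frac{3095}{907}$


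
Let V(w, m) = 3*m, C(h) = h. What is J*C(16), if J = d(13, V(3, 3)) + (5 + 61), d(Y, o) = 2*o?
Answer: 1344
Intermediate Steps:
J = 84 (J = 2*(3*3) + (5 + 61) = 2*9 + 66 = 18 + 66 = 84)
J*C(16) = 84*16 = 1344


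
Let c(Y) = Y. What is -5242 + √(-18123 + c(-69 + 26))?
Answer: -5242 + I*√18166 ≈ -5242.0 + 134.78*I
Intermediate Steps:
-5242 + √(-18123 + c(-69 + 26)) = -5242 + √(-18123 + (-69 + 26)) = -5242 + √(-18123 - 43) = -5242 + √(-18166) = -5242 + I*√18166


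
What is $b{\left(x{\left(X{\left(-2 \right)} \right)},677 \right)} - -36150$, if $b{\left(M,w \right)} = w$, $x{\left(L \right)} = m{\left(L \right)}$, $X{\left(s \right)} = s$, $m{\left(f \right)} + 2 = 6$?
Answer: $36827$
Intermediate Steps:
$m{\left(f \right)} = 4$ ($m{\left(f \right)} = -2 + 6 = 4$)
$x{\left(L \right)} = 4$
$b{\left(x{\left(X{\left(-2 \right)} \right)},677 \right)} - -36150 = 677 - -36150 = 677 + 36150 = 36827$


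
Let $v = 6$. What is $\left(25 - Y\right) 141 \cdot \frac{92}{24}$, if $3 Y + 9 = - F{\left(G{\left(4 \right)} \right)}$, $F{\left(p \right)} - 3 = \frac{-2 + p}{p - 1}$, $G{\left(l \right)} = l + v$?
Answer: $\frac{855071}{54} \approx 15835.0$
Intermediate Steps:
$G{\left(l \right)} = 6 + l$ ($G{\left(l \right)} = l + 6 = 6 + l$)
$F{\left(p \right)} = 3 + \frac{-2 + p}{-1 + p}$ ($F{\left(p \right)} = 3 + \frac{-2 + p}{p - 1} = 3 + \frac{-2 + p}{-1 + p}$)
$Y = - \frac{116}{27}$ ($Y = -3 + \frac{\left(-1\right) \frac{-5 + 4 \left(6 + 4\right)}{-1 + \left(6 + 4\right)}}{3} = -3 + \frac{\left(-1\right) \frac{-5 + 4 \cdot 10}{-1 + 10}}{3} = -3 + \frac{\left(-1\right) \frac{-5 + 40}{9}}{3} = -3 + \frac{\left(-1\right) \frac{1}{9} \cdot 35}{3} = -3 + \frac{\left(-1\right) \frac{35}{9}}{3} = -3 + \frac{1}{3} \left(- \frac{35}{9}\right) = -3 - \frac{35}{27} = - \frac{116}{27} \approx -4.2963$)
$\left(25 - Y\right) 141 \cdot \frac{92}{24} = \left(25 - - \frac{116}{27}\right) 141 \cdot \frac{92}{24} = \left(25 + \frac{116}{27}\right) 141 \cdot 92 \cdot \frac{1}{24} = \frac{791}{27} \cdot 141 \cdot \frac{23}{6} = \frac{37177}{9} \cdot \frac{23}{6} = \frac{855071}{54}$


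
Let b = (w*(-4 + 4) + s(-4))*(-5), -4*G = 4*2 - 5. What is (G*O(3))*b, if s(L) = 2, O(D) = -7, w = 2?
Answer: -105/2 ≈ -52.500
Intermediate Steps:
G = -¾ (G = -(4*2 - 5)/4 = -(8 - 5)/4 = -¼*3 = -¾ ≈ -0.75000)
b = -10 (b = (2*(-4 + 4) + 2)*(-5) = (2*0 + 2)*(-5) = (0 + 2)*(-5) = 2*(-5) = -10)
(G*O(3))*b = -¾*(-7)*(-10) = (21/4)*(-10) = -105/2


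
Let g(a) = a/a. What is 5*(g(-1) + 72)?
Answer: 365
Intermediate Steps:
g(a) = 1
5*(g(-1) + 72) = 5*(1 + 72) = 5*73 = 365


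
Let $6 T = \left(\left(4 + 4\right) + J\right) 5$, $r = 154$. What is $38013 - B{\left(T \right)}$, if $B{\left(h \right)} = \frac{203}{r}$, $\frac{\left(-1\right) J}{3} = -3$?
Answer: $\frac{836257}{22} \approx 38012.0$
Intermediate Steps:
$J = 9$ ($J = \left(-3\right) \left(-3\right) = 9$)
$T = \frac{85}{6}$ ($T = \frac{\left(\left(4 + 4\right) + 9\right) 5}{6} = \frac{\left(8 + 9\right) 5}{6} = \frac{17 \cdot 5}{6} = \frac{1}{6} \cdot 85 = \frac{85}{6} \approx 14.167$)
$B{\left(h \right)} = \frac{29}{22}$ ($B{\left(h \right)} = \frac{203}{154} = 203 \cdot \frac{1}{154} = \frac{29}{22}$)
$38013 - B{\left(T \right)} = 38013 - \frac{29}{22} = \frac{836257}{22}$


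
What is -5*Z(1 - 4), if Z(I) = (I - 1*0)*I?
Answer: -45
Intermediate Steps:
Z(I) = I² (Z(I) = (I + 0)*I = I*I = I²)
-5*Z(1 - 4) = -5*(1 - 4)² = -5*(-3)² = -5*9 = -45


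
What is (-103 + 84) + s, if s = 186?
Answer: 167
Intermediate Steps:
(-103 + 84) + s = (-103 + 84) + 186 = -19 + 186 = 167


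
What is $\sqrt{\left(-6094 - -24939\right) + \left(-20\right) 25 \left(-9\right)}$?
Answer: $\sqrt{23345} \approx 152.79$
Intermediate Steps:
$\sqrt{\left(-6094 - -24939\right) + \left(-20\right) 25 \left(-9\right)} = \sqrt{\left(-6094 + 24939\right) - -4500} = \sqrt{18845 + 4500} = \sqrt{23345}$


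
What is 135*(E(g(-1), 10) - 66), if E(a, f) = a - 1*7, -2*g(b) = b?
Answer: -19575/2 ≈ -9787.5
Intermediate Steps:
g(b) = -b/2
E(a, f) = -7 + a (E(a, f) = a - 7 = -7 + a)
135*(E(g(-1), 10) - 66) = 135*((-7 - ½*(-1)) - 66) = 135*((-7 + ½) - 66) = 135*(-13/2 - 66) = 135*(-145/2) = -19575/2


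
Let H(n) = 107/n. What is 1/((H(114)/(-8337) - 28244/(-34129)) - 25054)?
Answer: -32436815922/812645146155599 ≈ -3.9915e-5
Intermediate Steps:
1/((H(114)/(-8337) - 28244/(-34129)) - 25054) = 1/(((107/114)/(-8337) - 28244/(-34129)) - 25054) = 1/(((107*(1/114))*(-1/8337) - 28244*(-1/34129)) - 25054) = 1/(((107/114)*(-1/8337) + 28244/34129) - 25054) = 1/((-107/950418 + 28244/34129) - 25054) = 1/(26839954189/32436815922 - 25054) = 1/(-812645146155599/32436815922) = -32436815922/812645146155599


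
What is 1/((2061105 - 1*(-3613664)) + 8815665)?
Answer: 1/14490434 ≈ 6.9011e-8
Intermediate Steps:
1/((2061105 - 1*(-3613664)) + 8815665) = 1/((2061105 + 3613664) + 8815665) = 1/(5674769 + 8815665) = 1/14490434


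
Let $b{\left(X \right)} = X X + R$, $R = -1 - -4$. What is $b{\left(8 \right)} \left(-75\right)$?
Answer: $-5025$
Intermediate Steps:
$R = 3$ ($R = -1 + 4 = 3$)
$b{\left(X \right)} = 3 + X^{2}$ ($b{\left(X \right)} = X X + 3 = X^{2} + 3 = 3 + X^{2}$)
$b{\left(8 \right)} \left(-75\right) = \left(3 + 8^{2}\right) \left(-75\right) = \left(3 + 64\right) \left(-75\right) = 67 \left(-75\right) = -5025$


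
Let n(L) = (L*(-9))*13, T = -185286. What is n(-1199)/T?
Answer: -46761/61762 ≈ -0.75712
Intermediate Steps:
n(L) = -117*L (n(L) = -9*L*13 = -117*L)
n(-1199)/T = -117*(-1199)/(-185286) = 140283*(-1/185286) = -46761/61762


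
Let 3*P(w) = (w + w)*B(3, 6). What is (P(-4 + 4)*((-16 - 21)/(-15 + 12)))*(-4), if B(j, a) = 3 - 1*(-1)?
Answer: 0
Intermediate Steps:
B(j, a) = 4 (B(j, a) = 3 + 1 = 4)
P(w) = 8*w/3 (P(w) = ((w + w)*4)/3 = ((2*w)*4)/3 = (8*w)/3 = 8*w/3)
(P(-4 + 4)*((-16 - 21)/(-15 + 12)))*(-4) = ((8*(-4 + 4)/3)*((-16 - 21)/(-15 + 12)))*(-4) = (((8/3)*0)*(-37/(-3)))*(-4) = (0*(-37*(-⅓)))*(-4) = (0*(37/3))*(-4) = 0*(-4) = 0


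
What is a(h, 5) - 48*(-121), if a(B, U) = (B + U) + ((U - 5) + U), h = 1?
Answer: 5819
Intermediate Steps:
a(B, U) = -5 + B + 3*U (a(B, U) = (B + U) + ((-5 + U) + U) = (B + U) + (-5 + 2*U) = -5 + B + 3*U)
a(h, 5) - 48*(-121) = (-5 + 1 + 3*5) - 48*(-121) = (-5 + 1 + 15) + 5808 = 11 + 5808 = 5819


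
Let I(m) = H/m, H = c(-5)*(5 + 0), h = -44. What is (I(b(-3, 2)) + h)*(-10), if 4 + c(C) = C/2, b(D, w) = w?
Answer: 1205/2 ≈ 602.50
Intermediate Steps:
c(C) = -4 + C/2
H = -65/2 (H = (-4 + (½)*(-5))*(5 + 0) = (-4 - 5/2)*5 = -13/2*5 = -65/2 ≈ -32.500)
I(m) = -65/(2*m)
(I(b(-3, 2)) + h)*(-10) = (-65/2/2 - 44)*(-10) = (-65/2*½ - 44)*(-10) = (-65/4 - 44)*(-10) = -241/4*(-10) = 1205/2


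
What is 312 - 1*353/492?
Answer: 153151/492 ≈ 311.28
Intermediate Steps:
312 - 1*353/492 = 312 - 353*1/492 = 312 - 353/492 = 153151/492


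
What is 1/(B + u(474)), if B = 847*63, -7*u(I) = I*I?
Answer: 7/148851 ≈ 4.7027e-5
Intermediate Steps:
u(I) = -I²/7 (u(I) = -I*I/7 = -I²/7)
B = 53361
1/(B + u(474)) = 1/(53361 - ⅐*474²) = 1/(53361 - ⅐*224676) = 1/(53361 - 224676/7) = 1/(148851/7) = 7/148851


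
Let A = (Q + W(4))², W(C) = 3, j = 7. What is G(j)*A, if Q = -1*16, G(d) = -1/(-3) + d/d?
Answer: 676/3 ≈ 225.33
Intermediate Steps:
G(d) = 4/3 (G(d) = -1*(-⅓) + 1 = ⅓ + 1 = 4/3)
Q = -16
A = 169 (A = (-16 + 3)² = (-13)² = 169)
G(j)*A = (4/3)*169 = 676/3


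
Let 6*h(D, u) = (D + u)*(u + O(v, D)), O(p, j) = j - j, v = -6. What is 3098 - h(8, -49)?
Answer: 16579/6 ≈ 2763.2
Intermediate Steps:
O(p, j) = 0
h(D, u) = u*(D + u)/6 (h(D, u) = ((D + u)*(u + 0))/6 = ((D + u)*u)/6 = (u*(D + u))/6 = u*(D + u)/6)
3098 - h(8, -49) = 3098 - (-49)*(8 - 49)/6 = 3098 - (-49)*(-41)/6 = 3098 - 1*2009/6 = 3098 - 2009/6 = 16579/6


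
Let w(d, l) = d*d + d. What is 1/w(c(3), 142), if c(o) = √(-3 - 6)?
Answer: -⅒ - I/30 ≈ -0.1 - 0.033333*I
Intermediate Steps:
c(o) = 3*I (c(o) = √(-9) = 3*I)
w(d, l) = d + d² (w(d, l) = d² + d = d + d²)
1/w(c(3), 142) = 1/((3*I)*(1 + 3*I)) = 1/(3*I*(1 + 3*I)) = -I*(1 - 3*I)/30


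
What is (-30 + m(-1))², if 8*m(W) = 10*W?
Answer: 15625/16 ≈ 976.56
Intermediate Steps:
m(W) = 5*W/4 (m(W) = (10*W)/8 = 5*W/4)
(-30 + m(-1))² = (-30 + (5/4)*(-1))² = (-30 - 5/4)² = (-125/4)² = 15625/16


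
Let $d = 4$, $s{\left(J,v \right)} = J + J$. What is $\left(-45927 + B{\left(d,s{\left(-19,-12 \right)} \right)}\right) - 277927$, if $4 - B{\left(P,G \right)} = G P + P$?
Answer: $-323702$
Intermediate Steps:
$s{\left(J,v \right)} = 2 J$
$B{\left(P,G \right)} = 4 - P - G P$ ($B{\left(P,G \right)} = 4 - \left(G P + P\right) = 4 - \left(P + G P\right) = 4 - P - G P$)
$\left(-45927 + B{\left(d,s{\left(-19,-12 \right)} \right)}\right) - 277927 = \left(-45927 - 2 \left(-19\right) 4\right) - 277927 = \left(-45927 - -152\right) - 277927 = \left(-45927 + \left(4 - 4 + 152\right)\right) - 277927 = \left(-45927 + 152\right) - 277927 = -45775 - 277927 = -323702$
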